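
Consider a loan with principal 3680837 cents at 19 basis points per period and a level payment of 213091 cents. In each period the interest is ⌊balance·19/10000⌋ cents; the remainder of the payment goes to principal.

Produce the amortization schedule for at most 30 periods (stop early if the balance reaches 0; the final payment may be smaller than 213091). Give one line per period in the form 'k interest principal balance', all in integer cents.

1. interest=⌊3680837·19/10000⌋=6993; principal=213091-6993=206098; balance=3680837-206098=3474739
2. interest=⌊3474739·19/10000⌋=6602; principal=213091-6602=206489; balance=3474739-206489=3268250
3. interest=⌊3268250·19/10000⌋=6209; principal=213091-6209=206882; balance=3268250-206882=3061368
4. interest=⌊3061368·19/10000⌋=5816; principal=213091-5816=207275; balance=3061368-207275=2854093
5. interest=⌊2854093·19/10000⌋=5422; principal=213091-5422=207669; balance=2854093-207669=2646424
6. interest=⌊2646424·19/10000⌋=5028; principal=213091-5028=208063; balance=2646424-208063=2438361
7. interest=⌊2438361·19/10000⌋=4632; principal=213091-4632=208459; balance=2438361-208459=2229902
8. interest=⌊2229902·19/10000⌋=4236; principal=213091-4236=208855; balance=2229902-208855=2021047
9. interest=⌊2021047·19/10000⌋=3839; principal=213091-3839=209252; balance=2021047-209252=1811795
10. interest=⌊1811795·19/10000⌋=3442; principal=213091-3442=209649; balance=1811795-209649=1602146
11. interest=⌊1602146·19/10000⌋=3044; principal=213091-3044=210047; balance=1602146-210047=1392099
12. interest=⌊1392099·19/10000⌋=2644; principal=213091-2644=210447; balance=1392099-210447=1181652
13. interest=⌊1181652·19/10000⌋=2245; principal=213091-2245=210846; balance=1181652-210846=970806
14. interest=⌊970806·19/10000⌋=1844; principal=213091-1844=211247; balance=970806-211247=759559
15. interest=⌊759559·19/10000⌋=1443; principal=213091-1443=211648; balance=759559-211648=547911
16. interest=⌊547911·19/10000⌋=1041; principal=213091-1041=212050; balance=547911-212050=335861
17. interest=⌊335861·19/10000⌋=638; principal=213091-638=212453; balance=335861-212453=123408
18. interest=⌊123408·19/10000⌋=234; principal=min(213091-234,123408)=123408; balance=123408-123408=0

1 6993 206098 3474739
2 6602 206489 3268250
3 6209 206882 3061368
4 5816 207275 2854093
5 5422 207669 2646424
6 5028 208063 2438361
7 4632 208459 2229902
8 4236 208855 2021047
9 3839 209252 1811795
10 3442 209649 1602146
11 3044 210047 1392099
12 2644 210447 1181652
13 2245 210846 970806
14 1844 211247 759559
15 1443 211648 547911
16 1041 212050 335861
17 638 212453 123408
18 234 123408 0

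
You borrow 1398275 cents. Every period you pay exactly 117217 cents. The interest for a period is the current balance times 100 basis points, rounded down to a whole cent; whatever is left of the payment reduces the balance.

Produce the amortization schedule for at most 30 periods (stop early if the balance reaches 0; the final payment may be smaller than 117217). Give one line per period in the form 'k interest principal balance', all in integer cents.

1. interest=⌊1398275·100/10000⌋=13982; principal=117217-13982=103235; balance=1398275-103235=1295040
2. interest=⌊1295040·100/10000⌋=12950; principal=117217-12950=104267; balance=1295040-104267=1190773
3. interest=⌊1190773·100/10000⌋=11907; principal=117217-11907=105310; balance=1190773-105310=1085463
4. interest=⌊1085463·100/10000⌋=10854; principal=117217-10854=106363; balance=1085463-106363=979100
5. interest=⌊979100·100/10000⌋=9791; principal=117217-9791=107426; balance=979100-107426=871674
6. interest=⌊871674·100/10000⌋=8716; principal=117217-8716=108501; balance=871674-108501=763173
7. interest=⌊763173·100/10000⌋=7631; principal=117217-7631=109586; balance=763173-109586=653587
8. interest=⌊653587·100/10000⌋=6535; principal=117217-6535=110682; balance=653587-110682=542905
9. interest=⌊542905·100/10000⌋=5429; principal=117217-5429=111788; balance=542905-111788=431117
10. interest=⌊431117·100/10000⌋=4311; principal=117217-4311=112906; balance=431117-112906=318211
11. interest=⌊318211·100/10000⌋=3182; principal=117217-3182=114035; balance=318211-114035=204176
12. interest=⌊204176·100/10000⌋=2041; principal=117217-2041=115176; balance=204176-115176=89000
13. interest=⌊89000·100/10000⌋=890; principal=min(117217-890,89000)=89000; balance=89000-89000=0

1 13982 103235 1295040
2 12950 104267 1190773
3 11907 105310 1085463
4 10854 106363 979100
5 9791 107426 871674
6 8716 108501 763173
7 7631 109586 653587
8 6535 110682 542905
9 5429 111788 431117
10 4311 112906 318211
11 3182 114035 204176
12 2041 115176 89000
13 890 89000 0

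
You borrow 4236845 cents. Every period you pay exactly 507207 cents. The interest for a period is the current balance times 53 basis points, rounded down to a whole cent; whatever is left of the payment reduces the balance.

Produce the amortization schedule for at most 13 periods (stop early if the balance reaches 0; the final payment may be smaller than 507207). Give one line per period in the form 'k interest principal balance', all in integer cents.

1 22455 484752 3752093
2 19886 487321 3264772
3 17303 489904 2774868
4 14706 492501 2282367
5 12096 495111 1787256
6 9472 497735 1289521
7 6834 500373 789148
8 4182 503025 286123
9 1516 286123 0

1. interest=⌊4236845·53/10000⌋=22455; principal=507207-22455=484752; balance=4236845-484752=3752093
2. interest=⌊3752093·53/10000⌋=19886; principal=507207-19886=487321; balance=3752093-487321=3264772
3. interest=⌊3264772·53/10000⌋=17303; principal=507207-17303=489904; balance=3264772-489904=2774868
4. interest=⌊2774868·53/10000⌋=14706; principal=507207-14706=492501; balance=2774868-492501=2282367
5. interest=⌊2282367·53/10000⌋=12096; principal=507207-12096=495111; balance=2282367-495111=1787256
6. interest=⌊1787256·53/10000⌋=9472; principal=507207-9472=497735; balance=1787256-497735=1289521
7. interest=⌊1289521·53/10000⌋=6834; principal=507207-6834=500373; balance=1289521-500373=789148
8. interest=⌊789148·53/10000⌋=4182; principal=507207-4182=503025; balance=789148-503025=286123
9. interest=⌊286123·53/10000⌋=1516; principal=min(507207-1516,286123)=286123; balance=286123-286123=0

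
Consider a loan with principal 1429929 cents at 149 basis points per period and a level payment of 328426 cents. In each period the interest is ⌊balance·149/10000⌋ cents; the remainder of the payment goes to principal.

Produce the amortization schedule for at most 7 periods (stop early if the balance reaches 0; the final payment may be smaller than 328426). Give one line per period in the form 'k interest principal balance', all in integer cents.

1. interest=⌊1429929·149/10000⌋=21305; principal=328426-21305=307121; balance=1429929-307121=1122808
2. interest=⌊1122808·149/10000⌋=16729; principal=328426-16729=311697; balance=1122808-311697=811111
3. interest=⌊811111·149/10000⌋=12085; principal=328426-12085=316341; balance=811111-316341=494770
4. interest=⌊494770·149/10000⌋=7372; principal=328426-7372=321054; balance=494770-321054=173716
5. interest=⌊173716·149/10000⌋=2588; principal=min(328426-2588,173716)=173716; balance=173716-173716=0

1 21305 307121 1122808
2 16729 311697 811111
3 12085 316341 494770
4 7372 321054 173716
5 2588 173716 0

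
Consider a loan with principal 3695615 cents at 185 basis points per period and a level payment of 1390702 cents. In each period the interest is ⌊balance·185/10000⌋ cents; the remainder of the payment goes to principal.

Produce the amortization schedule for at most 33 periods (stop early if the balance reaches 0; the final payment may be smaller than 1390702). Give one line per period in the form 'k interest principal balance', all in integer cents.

1 68368 1322334 2373281
2 43905 1346797 1026484
3 18989 1026484 0

1. interest=⌊3695615·185/10000⌋=68368; principal=1390702-68368=1322334; balance=3695615-1322334=2373281
2. interest=⌊2373281·185/10000⌋=43905; principal=1390702-43905=1346797; balance=2373281-1346797=1026484
3. interest=⌊1026484·185/10000⌋=18989; principal=min(1390702-18989,1026484)=1026484; balance=1026484-1026484=0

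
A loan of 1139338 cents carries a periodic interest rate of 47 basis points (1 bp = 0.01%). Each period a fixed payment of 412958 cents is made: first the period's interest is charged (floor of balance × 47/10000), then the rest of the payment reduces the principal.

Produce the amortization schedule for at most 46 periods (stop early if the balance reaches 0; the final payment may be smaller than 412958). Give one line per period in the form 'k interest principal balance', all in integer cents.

1. interest=⌊1139338·47/10000⌋=5354; principal=412958-5354=407604; balance=1139338-407604=731734
2. interest=⌊731734·47/10000⌋=3439; principal=412958-3439=409519; balance=731734-409519=322215
3. interest=⌊322215·47/10000⌋=1514; principal=min(412958-1514,322215)=322215; balance=322215-322215=0

1 5354 407604 731734
2 3439 409519 322215
3 1514 322215 0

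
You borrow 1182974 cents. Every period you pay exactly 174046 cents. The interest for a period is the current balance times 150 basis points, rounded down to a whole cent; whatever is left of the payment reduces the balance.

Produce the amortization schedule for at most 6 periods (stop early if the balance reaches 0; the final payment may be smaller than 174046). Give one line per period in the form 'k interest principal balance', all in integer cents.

1 17744 156302 1026672
2 15400 158646 868026
3 13020 161026 707000
4 10605 163441 543559
5 8153 165893 377666
6 5664 168382 209284

1. interest=⌊1182974·150/10000⌋=17744; principal=174046-17744=156302; balance=1182974-156302=1026672
2. interest=⌊1026672·150/10000⌋=15400; principal=174046-15400=158646; balance=1026672-158646=868026
3. interest=⌊868026·150/10000⌋=13020; principal=174046-13020=161026; balance=868026-161026=707000
4. interest=⌊707000·150/10000⌋=10605; principal=174046-10605=163441; balance=707000-163441=543559
5. interest=⌊543559·150/10000⌋=8153; principal=174046-8153=165893; balance=543559-165893=377666
6. interest=⌊377666·150/10000⌋=5664; principal=174046-5664=168382; balance=377666-168382=209284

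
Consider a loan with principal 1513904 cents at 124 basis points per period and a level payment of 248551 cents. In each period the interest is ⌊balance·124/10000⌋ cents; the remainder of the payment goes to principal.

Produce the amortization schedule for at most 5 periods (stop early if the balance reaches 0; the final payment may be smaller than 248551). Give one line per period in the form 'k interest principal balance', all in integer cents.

1 18772 229779 1284125
2 15923 232628 1051497
3 13038 235513 815984
4 10118 238433 577551
5 7161 241390 336161

1. interest=⌊1513904·124/10000⌋=18772; principal=248551-18772=229779; balance=1513904-229779=1284125
2. interest=⌊1284125·124/10000⌋=15923; principal=248551-15923=232628; balance=1284125-232628=1051497
3. interest=⌊1051497·124/10000⌋=13038; principal=248551-13038=235513; balance=1051497-235513=815984
4. interest=⌊815984·124/10000⌋=10118; principal=248551-10118=238433; balance=815984-238433=577551
5. interest=⌊577551·124/10000⌋=7161; principal=248551-7161=241390; balance=577551-241390=336161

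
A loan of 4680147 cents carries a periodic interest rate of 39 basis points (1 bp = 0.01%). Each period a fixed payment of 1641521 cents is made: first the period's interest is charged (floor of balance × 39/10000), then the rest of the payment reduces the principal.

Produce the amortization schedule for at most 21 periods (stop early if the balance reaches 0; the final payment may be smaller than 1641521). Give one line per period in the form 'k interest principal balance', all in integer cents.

1. interest=⌊4680147·39/10000⌋=18252; principal=1641521-18252=1623269; balance=4680147-1623269=3056878
2. interest=⌊3056878·39/10000⌋=11921; principal=1641521-11921=1629600; balance=3056878-1629600=1427278
3. interest=⌊1427278·39/10000⌋=5566; principal=min(1641521-5566,1427278)=1427278; balance=1427278-1427278=0

1 18252 1623269 3056878
2 11921 1629600 1427278
3 5566 1427278 0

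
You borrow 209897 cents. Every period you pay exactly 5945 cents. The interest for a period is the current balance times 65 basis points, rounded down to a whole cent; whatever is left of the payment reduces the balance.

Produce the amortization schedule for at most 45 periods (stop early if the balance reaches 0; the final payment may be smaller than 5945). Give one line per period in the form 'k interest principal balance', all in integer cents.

1 1364 4581 205316
2 1334 4611 200705
3 1304 4641 196064
4 1274 4671 191393
5 1244 4701 186692
6 1213 4732 181960
7 1182 4763 177197
8 1151 4794 172403
9 1120 4825 167578
10 1089 4856 162722
11 1057 4888 157834
12 1025 4920 152914
13 993 4952 147962
14 961 4984 142978
15 929 5016 137962
16 896 5049 132913
17 863 5082 127831
18 830 5115 122716
19 797 5148 117568
20 764 5181 112387
21 730 5215 107172
22 696 5249 101923
23 662 5283 96640
24 628 5317 91323
25 593 5352 85971
26 558 5387 80584
27 523 5422 75162
28 488 5457 69705
29 453 5492 64213
30 417 5528 58685
31 381 5564 53121
32 345 5600 47521
33 308 5637 41884
34 272 5673 36211
35 235 5710 30501
36 198 5747 24754
37 160 5785 18969
38 123 5822 13147
39 85 5860 7287
40 47 5898 1389
41 9 1389 0

1. interest=⌊209897·65/10000⌋=1364; principal=5945-1364=4581; balance=209897-4581=205316
2. interest=⌊205316·65/10000⌋=1334; principal=5945-1334=4611; balance=205316-4611=200705
3. interest=⌊200705·65/10000⌋=1304; principal=5945-1304=4641; balance=200705-4641=196064
4. interest=⌊196064·65/10000⌋=1274; principal=5945-1274=4671; balance=196064-4671=191393
5. interest=⌊191393·65/10000⌋=1244; principal=5945-1244=4701; balance=191393-4701=186692
6. interest=⌊186692·65/10000⌋=1213; principal=5945-1213=4732; balance=186692-4732=181960
7. interest=⌊181960·65/10000⌋=1182; principal=5945-1182=4763; balance=181960-4763=177197
8. interest=⌊177197·65/10000⌋=1151; principal=5945-1151=4794; balance=177197-4794=172403
9. interest=⌊172403·65/10000⌋=1120; principal=5945-1120=4825; balance=172403-4825=167578
10. interest=⌊167578·65/10000⌋=1089; principal=5945-1089=4856; balance=167578-4856=162722
11. interest=⌊162722·65/10000⌋=1057; principal=5945-1057=4888; balance=162722-4888=157834
12. interest=⌊157834·65/10000⌋=1025; principal=5945-1025=4920; balance=157834-4920=152914
13. interest=⌊152914·65/10000⌋=993; principal=5945-993=4952; balance=152914-4952=147962
14. interest=⌊147962·65/10000⌋=961; principal=5945-961=4984; balance=147962-4984=142978
15. interest=⌊142978·65/10000⌋=929; principal=5945-929=5016; balance=142978-5016=137962
16. interest=⌊137962·65/10000⌋=896; principal=5945-896=5049; balance=137962-5049=132913
17. interest=⌊132913·65/10000⌋=863; principal=5945-863=5082; balance=132913-5082=127831
18. interest=⌊127831·65/10000⌋=830; principal=5945-830=5115; balance=127831-5115=122716
19. interest=⌊122716·65/10000⌋=797; principal=5945-797=5148; balance=122716-5148=117568
20. interest=⌊117568·65/10000⌋=764; principal=5945-764=5181; balance=117568-5181=112387
21. interest=⌊112387·65/10000⌋=730; principal=5945-730=5215; balance=112387-5215=107172
22. interest=⌊107172·65/10000⌋=696; principal=5945-696=5249; balance=107172-5249=101923
23. interest=⌊101923·65/10000⌋=662; principal=5945-662=5283; balance=101923-5283=96640
24. interest=⌊96640·65/10000⌋=628; principal=5945-628=5317; balance=96640-5317=91323
25. interest=⌊91323·65/10000⌋=593; principal=5945-593=5352; balance=91323-5352=85971
26. interest=⌊85971·65/10000⌋=558; principal=5945-558=5387; balance=85971-5387=80584
27. interest=⌊80584·65/10000⌋=523; principal=5945-523=5422; balance=80584-5422=75162
28. interest=⌊75162·65/10000⌋=488; principal=5945-488=5457; balance=75162-5457=69705
29. interest=⌊69705·65/10000⌋=453; principal=5945-453=5492; balance=69705-5492=64213
30. interest=⌊64213·65/10000⌋=417; principal=5945-417=5528; balance=64213-5528=58685
31. interest=⌊58685·65/10000⌋=381; principal=5945-381=5564; balance=58685-5564=53121
32. interest=⌊53121·65/10000⌋=345; principal=5945-345=5600; balance=53121-5600=47521
33. interest=⌊47521·65/10000⌋=308; principal=5945-308=5637; balance=47521-5637=41884
34. interest=⌊41884·65/10000⌋=272; principal=5945-272=5673; balance=41884-5673=36211
35. interest=⌊36211·65/10000⌋=235; principal=5945-235=5710; balance=36211-5710=30501
36. interest=⌊30501·65/10000⌋=198; principal=5945-198=5747; balance=30501-5747=24754
37. interest=⌊24754·65/10000⌋=160; principal=5945-160=5785; balance=24754-5785=18969
38. interest=⌊18969·65/10000⌋=123; principal=5945-123=5822; balance=18969-5822=13147
39. interest=⌊13147·65/10000⌋=85; principal=5945-85=5860; balance=13147-5860=7287
40. interest=⌊7287·65/10000⌋=47; principal=5945-47=5898; balance=7287-5898=1389
41. interest=⌊1389·65/10000⌋=9; principal=min(5945-9,1389)=1389; balance=1389-1389=0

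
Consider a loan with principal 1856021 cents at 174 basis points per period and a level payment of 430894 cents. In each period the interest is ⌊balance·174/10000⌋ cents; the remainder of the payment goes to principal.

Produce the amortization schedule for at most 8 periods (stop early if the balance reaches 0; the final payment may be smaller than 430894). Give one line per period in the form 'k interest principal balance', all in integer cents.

1. interest=⌊1856021·174/10000⌋=32294; principal=430894-32294=398600; balance=1856021-398600=1457421
2. interest=⌊1457421·174/10000⌋=25359; principal=430894-25359=405535; balance=1457421-405535=1051886
3. interest=⌊1051886·174/10000⌋=18302; principal=430894-18302=412592; balance=1051886-412592=639294
4. interest=⌊639294·174/10000⌋=11123; principal=430894-11123=419771; balance=639294-419771=219523
5. interest=⌊219523·174/10000⌋=3819; principal=min(430894-3819,219523)=219523; balance=219523-219523=0

1 32294 398600 1457421
2 25359 405535 1051886
3 18302 412592 639294
4 11123 419771 219523
5 3819 219523 0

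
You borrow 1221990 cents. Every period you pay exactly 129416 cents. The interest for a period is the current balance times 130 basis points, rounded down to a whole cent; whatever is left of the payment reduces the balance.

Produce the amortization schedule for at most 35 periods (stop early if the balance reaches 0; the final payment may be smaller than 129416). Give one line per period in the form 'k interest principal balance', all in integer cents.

1 15885 113531 1108459
2 14409 115007 993452
3 12914 116502 876950
4 11400 118016 758934
5 9866 119550 639384
6 8311 121105 518279
7 6737 122679 395600
8 5142 124274 271326
9 3527 125889 145437
10 1890 127526 17911
11 232 17911 0

1. interest=⌊1221990·130/10000⌋=15885; principal=129416-15885=113531; balance=1221990-113531=1108459
2. interest=⌊1108459·130/10000⌋=14409; principal=129416-14409=115007; balance=1108459-115007=993452
3. interest=⌊993452·130/10000⌋=12914; principal=129416-12914=116502; balance=993452-116502=876950
4. interest=⌊876950·130/10000⌋=11400; principal=129416-11400=118016; balance=876950-118016=758934
5. interest=⌊758934·130/10000⌋=9866; principal=129416-9866=119550; balance=758934-119550=639384
6. interest=⌊639384·130/10000⌋=8311; principal=129416-8311=121105; balance=639384-121105=518279
7. interest=⌊518279·130/10000⌋=6737; principal=129416-6737=122679; balance=518279-122679=395600
8. interest=⌊395600·130/10000⌋=5142; principal=129416-5142=124274; balance=395600-124274=271326
9. interest=⌊271326·130/10000⌋=3527; principal=129416-3527=125889; balance=271326-125889=145437
10. interest=⌊145437·130/10000⌋=1890; principal=129416-1890=127526; balance=145437-127526=17911
11. interest=⌊17911·130/10000⌋=232; principal=min(129416-232,17911)=17911; balance=17911-17911=0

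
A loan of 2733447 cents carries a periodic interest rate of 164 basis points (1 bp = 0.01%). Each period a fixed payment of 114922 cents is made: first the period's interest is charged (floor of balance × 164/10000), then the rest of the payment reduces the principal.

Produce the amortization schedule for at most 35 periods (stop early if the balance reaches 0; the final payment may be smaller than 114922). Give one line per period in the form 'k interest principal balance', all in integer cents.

1 44828 70094 2663353
2 43678 71244 2592109
3 42510 72412 2519697
4 41323 73599 2446098
5 40116 74806 2371292
6 38889 76033 2295259
7 37642 77280 2217979
8 36374 78548 2139431
9 35086 79836 2059595
10 33777 81145 1978450
11 32446 82476 1895974
12 31093 83829 1812145
13 29719 85203 1726942
14 28321 86601 1640341
15 26901 88021 1552320
16 25458 89464 1462856
17 23990 90932 1371924
18 22499 92423 1279501
19 20983 93939 1185562
20 19443 95479 1090083
21 17877 97045 993038
22 16285 98637 894401
23 14668 100254 794147
24 13024 101898 692249
25 11352 103570 588679
26 9654 105268 483411
27 7927 106995 376416
28 6173 108749 267667
29 4389 110533 157134
30 2576 112346 44788
31 734 44788 0

1. interest=⌊2733447·164/10000⌋=44828; principal=114922-44828=70094; balance=2733447-70094=2663353
2. interest=⌊2663353·164/10000⌋=43678; principal=114922-43678=71244; balance=2663353-71244=2592109
3. interest=⌊2592109·164/10000⌋=42510; principal=114922-42510=72412; balance=2592109-72412=2519697
4. interest=⌊2519697·164/10000⌋=41323; principal=114922-41323=73599; balance=2519697-73599=2446098
5. interest=⌊2446098·164/10000⌋=40116; principal=114922-40116=74806; balance=2446098-74806=2371292
6. interest=⌊2371292·164/10000⌋=38889; principal=114922-38889=76033; balance=2371292-76033=2295259
7. interest=⌊2295259·164/10000⌋=37642; principal=114922-37642=77280; balance=2295259-77280=2217979
8. interest=⌊2217979·164/10000⌋=36374; principal=114922-36374=78548; balance=2217979-78548=2139431
9. interest=⌊2139431·164/10000⌋=35086; principal=114922-35086=79836; balance=2139431-79836=2059595
10. interest=⌊2059595·164/10000⌋=33777; principal=114922-33777=81145; balance=2059595-81145=1978450
11. interest=⌊1978450·164/10000⌋=32446; principal=114922-32446=82476; balance=1978450-82476=1895974
12. interest=⌊1895974·164/10000⌋=31093; principal=114922-31093=83829; balance=1895974-83829=1812145
13. interest=⌊1812145·164/10000⌋=29719; principal=114922-29719=85203; balance=1812145-85203=1726942
14. interest=⌊1726942·164/10000⌋=28321; principal=114922-28321=86601; balance=1726942-86601=1640341
15. interest=⌊1640341·164/10000⌋=26901; principal=114922-26901=88021; balance=1640341-88021=1552320
16. interest=⌊1552320·164/10000⌋=25458; principal=114922-25458=89464; balance=1552320-89464=1462856
17. interest=⌊1462856·164/10000⌋=23990; principal=114922-23990=90932; balance=1462856-90932=1371924
18. interest=⌊1371924·164/10000⌋=22499; principal=114922-22499=92423; balance=1371924-92423=1279501
19. interest=⌊1279501·164/10000⌋=20983; principal=114922-20983=93939; balance=1279501-93939=1185562
20. interest=⌊1185562·164/10000⌋=19443; principal=114922-19443=95479; balance=1185562-95479=1090083
21. interest=⌊1090083·164/10000⌋=17877; principal=114922-17877=97045; balance=1090083-97045=993038
22. interest=⌊993038·164/10000⌋=16285; principal=114922-16285=98637; balance=993038-98637=894401
23. interest=⌊894401·164/10000⌋=14668; principal=114922-14668=100254; balance=894401-100254=794147
24. interest=⌊794147·164/10000⌋=13024; principal=114922-13024=101898; balance=794147-101898=692249
25. interest=⌊692249·164/10000⌋=11352; principal=114922-11352=103570; balance=692249-103570=588679
26. interest=⌊588679·164/10000⌋=9654; principal=114922-9654=105268; balance=588679-105268=483411
27. interest=⌊483411·164/10000⌋=7927; principal=114922-7927=106995; balance=483411-106995=376416
28. interest=⌊376416·164/10000⌋=6173; principal=114922-6173=108749; balance=376416-108749=267667
29. interest=⌊267667·164/10000⌋=4389; principal=114922-4389=110533; balance=267667-110533=157134
30. interest=⌊157134·164/10000⌋=2576; principal=114922-2576=112346; balance=157134-112346=44788
31. interest=⌊44788·164/10000⌋=734; principal=min(114922-734,44788)=44788; balance=44788-44788=0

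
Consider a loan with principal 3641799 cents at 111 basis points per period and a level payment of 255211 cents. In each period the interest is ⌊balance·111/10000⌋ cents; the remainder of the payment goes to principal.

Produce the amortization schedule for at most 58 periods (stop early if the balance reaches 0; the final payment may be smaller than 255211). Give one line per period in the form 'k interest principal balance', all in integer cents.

1. interest=⌊3641799·111/10000⌋=40423; principal=255211-40423=214788; balance=3641799-214788=3427011
2. interest=⌊3427011·111/10000⌋=38039; principal=255211-38039=217172; balance=3427011-217172=3209839
3. interest=⌊3209839·111/10000⌋=35629; principal=255211-35629=219582; balance=3209839-219582=2990257
4. interest=⌊2990257·111/10000⌋=33191; principal=255211-33191=222020; balance=2990257-222020=2768237
5. interest=⌊2768237·111/10000⌋=30727; principal=255211-30727=224484; balance=2768237-224484=2543753
6. interest=⌊2543753·111/10000⌋=28235; principal=255211-28235=226976; balance=2543753-226976=2316777
7. interest=⌊2316777·111/10000⌋=25716; principal=255211-25716=229495; balance=2316777-229495=2087282
8. interest=⌊2087282·111/10000⌋=23168; principal=255211-23168=232043; balance=2087282-232043=1855239
9. interest=⌊1855239·111/10000⌋=20593; principal=255211-20593=234618; balance=1855239-234618=1620621
10. interest=⌊1620621·111/10000⌋=17988; principal=255211-17988=237223; balance=1620621-237223=1383398
11. interest=⌊1383398·111/10000⌋=15355; principal=255211-15355=239856; balance=1383398-239856=1143542
12. interest=⌊1143542·111/10000⌋=12693; principal=255211-12693=242518; balance=1143542-242518=901024
13. interest=⌊901024·111/10000⌋=10001; principal=255211-10001=245210; balance=901024-245210=655814
14. interest=⌊655814·111/10000⌋=7279; principal=255211-7279=247932; balance=655814-247932=407882
15. interest=⌊407882·111/10000⌋=4527; principal=255211-4527=250684; balance=407882-250684=157198
16. interest=⌊157198·111/10000⌋=1744; principal=min(255211-1744,157198)=157198; balance=157198-157198=0

1 40423 214788 3427011
2 38039 217172 3209839
3 35629 219582 2990257
4 33191 222020 2768237
5 30727 224484 2543753
6 28235 226976 2316777
7 25716 229495 2087282
8 23168 232043 1855239
9 20593 234618 1620621
10 17988 237223 1383398
11 15355 239856 1143542
12 12693 242518 901024
13 10001 245210 655814
14 7279 247932 407882
15 4527 250684 157198
16 1744 157198 0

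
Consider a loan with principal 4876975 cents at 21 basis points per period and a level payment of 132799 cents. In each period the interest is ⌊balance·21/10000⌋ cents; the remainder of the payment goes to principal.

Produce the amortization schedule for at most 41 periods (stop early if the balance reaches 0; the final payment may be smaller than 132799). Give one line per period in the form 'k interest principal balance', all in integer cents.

1 10241 122558 4754417
2 9984 122815 4631602
3 9726 123073 4508529
4 9467 123332 4385197
5 9208 123591 4261606
6 8949 123850 4137756
7 8689 124110 4013646
8 8428 124371 3889275
9 8167 124632 3764643
10 7905 124894 3639749
11 7643 125156 3514593
12 7380 125419 3389174
13 7117 125682 3263492
14 6853 125946 3137546
15 6588 126211 3011335
16 6323 126476 2884859
17 6058 126741 2758118
18 5792 127007 2631111
19 5525 127274 2503837
20 5258 127541 2376296
21 4990 127809 2248487
22 4721 128078 2120409
23 4452 128347 1992062
24 4183 128616 1863446
25 3913 128886 1734560
26 3642 129157 1605403
27 3371 129428 1475975
28 3099 129700 1346275
29 2827 129972 1216303
30 2554 130245 1086058
31 2280 130519 955539
32 2006 130793 824746
33 1731 131068 693678
34 1456 131343 562335
35 1180 131619 430716
36 904 131895 298821
37 627 132172 166649
38 349 132450 34199
39 71 34199 0

1. interest=⌊4876975·21/10000⌋=10241; principal=132799-10241=122558; balance=4876975-122558=4754417
2. interest=⌊4754417·21/10000⌋=9984; principal=132799-9984=122815; balance=4754417-122815=4631602
3. interest=⌊4631602·21/10000⌋=9726; principal=132799-9726=123073; balance=4631602-123073=4508529
4. interest=⌊4508529·21/10000⌋=9467; principal=132799-9467=123332; balance=4508529-123332=4385197
5. interest=⌊4385197·21/10000⌋=9208; principal=132799-9208=123591; balance=4385197-123591=4261606
6. interest=⌊4261606·21/10000⌋=8949; principal=132799-8949=123850; balance=4261606-123850=4137756
7. interest=⌊4137756·21/10000⌋=8689; principal=132799-8689=124110; balance=4137756-124110=4013646
8. interest=⌊4013646·21/10000⌋=8428; principal=132799-8428=124371; balance=4013646-124371=3889275
9. interest=⌊3889275·21/10000⌋=8167; principal=132799-8167=124632; balance=3889275-124632=3764643
10. interest=⌊3764643·21/10000⌋=7905; principal=132799-7905=124894; balance=3764643-124894=3639749
11. interest=⌊3639749·21/10000⌋=7643; principal=132799-7643=125156; balance=3639749-125156=3514593
12. interest=⌊3514593·21/10000⌋=7380; principal=132799-7380=125419; balance=3514593-125419=3389174
13. interest=⌊3389174·21/10000⌋=7117; principal=132799-7117=125682; balance=3389174-125682=3263492
14. interest=⌊3263492·21/10000⌋=6853; principal=132799-6853=125946; balance=3263492-125946=3137546
15. interest=⌊3137546·21/10000⌋=6588; principal=132799-6588=126211; balance=3137546-126211=3011335
16. interest=⌊3011335·21/10000⌋=6323; principal=132799-6323=126476; balance=3011335-126476=2884859
17. interest=⌊2884859·21/10000⌋=6058; principal=132799-6058=126741; balance=2884859-126741=2758118
18. interest=⌊2758118·21/10000⌋=5792; principal=132799-5792=127007; balance=2758118-127007=2631111
19. interest=⌊2631111·21/10000⌋=5525; principal=132799-5525=127274; balance=2631111-127274=2503837
20. interest=⌊2503837·21/10000⌋=5258; principal=132799-5258=127541; balance=2503837-127541=2376296
21. interest=⌊2376296·21/10000⌋=4990; principal=132799-4990=127809; balance=2376296-127809=2248487
22. interest=⌊2248487·21/10000⌋=4721; principal=132799-4721=128078; balance=2248487-128078=2120409
23. interest=⌊2120409·21/10000⌋=4452; principal=132799-4452=128347; balance=2120409-128347=1992062
24. interest=⌊1992062·21/10000⌋=4183; principal=132799-4183=128616; balance=1992062-128616=1863446
25. interest=⌊1863446·21/10000⌋=3913; principal=132799-3913=128886; balance=1863446-128886=1734560
26. interest=⌊1734560·21/10000⌋=3642; principal=132799-3642=129157; balance=1734560-129157=1605403
27. interest=⌊1605403·21/10000⌋=3371; principal=132799-3371=129428; balance=1605403-129428=1475975
28. interest=⌊1475975·21/10000⌋=3099; principal=132799-3099=129700; balance=1475975-129700=1346275
29. interest=⌊1346275·21/10000⌋=2827; principal=132799-2827=129972; balance=1346275-129972=1216303
30. interest=⌊1216303·21/10000⌋=2554; principal=132799-2554=130245; balance=1216303-130245=1086058
31. interest=⌊1086058·21/10000⌋=2280; principal=132799-2280=130519; balance=1086058-130519=955539
32. interest=⌊955539·21/10000⌋=2006; principal=132799-2006=130793; balance=955539-130793=824746
33. interest=⌊824746·21/10000⌋=1731; principal=132799-1731=131068; balance=824746-131068=693678
34. interest=⌊693678·21/10000⌋=1456; principal=132799-1456=131343; balance=693678-131343=562335
35. interest=⌊562335·21/10000⌋=1180; principal=132799-1180=131619; balance=562335-131619=430716
36. interest=⌊430716·21/10000⌋=904; principal=132799-904=131895; balance=430716-131895=298821
37. interest=⌊298821·21/10000⌋=627; principal=132799-627=132172; balance=298821-132172=166649
38. interest=⌊166649·21/10000⌋=349; principal=132799-349=132450; balance=166649-132450=34199
39. interest=⌊34199·21/10000⌋=71; principal=min(132799-71,34199)=34199; balance=34199-34199=0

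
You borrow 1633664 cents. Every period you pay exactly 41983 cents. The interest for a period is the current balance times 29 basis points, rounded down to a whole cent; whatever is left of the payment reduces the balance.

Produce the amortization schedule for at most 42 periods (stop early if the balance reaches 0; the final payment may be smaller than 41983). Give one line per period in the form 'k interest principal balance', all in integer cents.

1. interest=⌊1633664·29/10000⌋=4737; principal=41983-4737=37246; balance=1633664-37246=1596418
2. interest=⌊1596418·29/10000⌋=4629; principal=41983-4629=37354; balance=1596418-37354=1559064
3. interest=⌊1559064·29/10000⌋=4521; principal=41983-4521=37462; balance=1559064-37462=1521602
4. interest=⌊1521602·29/10000⌋=4412; principal=41983-4412=37571; balance=1521602-37571=1484031
5. interest=⌊1484031·29/10000⌋=4303; principal=41983-4303=37680; balance=1484031-37680=1446351
6. interest=⌊1446351·29/10000⌋=4194; principal=41983-4194=37789; balance=1446351-37789=1408562
7. interest=⌊1408562·29/10000⌋=4084; principal=41983-4084=37899; balance=1408562-37899=1370663
8. interest=⌊1370663·29/10000⌋=3974; principal=41983-3974=38009; balance=1370663-38009=1332654
9. interest=⌊1332654·29/10000⌋=3864; principal=41983-3864=38119; balance=1332654-38119=1294535
10. interest=⌊1294535·29/10000⌋=3754; principal=41983-3754=38229; balance=1294535-38229=1256306
11. interest=⌊1256306·29/10000⌋=3643; principal=41983-3643=38340; balance=1256306-38340=1217966
12. interest=⌊1217966·29/10000⌋=3532; principal=41983-3532=38451; balance=1217966-38451=1179515
13. interest=⌊1179515·29/10000⌋=3420; principal=41983-3420=38563; balance=1179515-38563=1140952
14. interest=⌊1140952·29/10000⌋=3308; principal=41983-3308=38675; balance=1140952-38675=1102277
15. interest=⌊1102277·29/10000⌋=3196; principal=41983-3196=38787; balance=1102277-38787=1063490
16. interest=⌊1063490·29/10000⌋=3084; principal=41983-3084=38899; balance=1063490-38899=1024591
17. interest=⌊1024591·29/10000⌋=2971; principal=41983-2971=39012; balance=1024591-39012=985579
18. interest=⌊985579·29/10000⌋=2858; principal=41983-2858=39125; balance=985579-39125=946454
19. interest=⌊946454·29/10000⌋=2744; principal=41983-2744=39239; balance=946454-39239=907215
20. interest=⌊907215·29/10000⌋=2630; principal=41983-2630=39353; balance=907215-39353=867862
21. interest=⌊867862·29/10000⌋=2516; principal=41983-2516=39467; balance=867862-39467=828395
22. interest=⌊828395·29/10000⌋=2402; principal=41983-2402=39581; balance=828395-39581=788814
23. interest=⌊788814·29/10000⌋=2287; principal=41983-2287=39696; balance=788814-39696=749118
24. interest=⌊749118·29/10000⌋=2172; principal=41983-2172=39811; balance=749118-39811=709307
25. interest=⌊709307·29/10000⌋=2056; principal=41983-2056=39927; balance=709307-39927=669380
26. interest=⌊669380·29/10000⌋=1941; principal=41983-1941=40042; balance=669380-40042=629338
27. interest=⌊629338·29/10000⌋=1825; principal=41983-1825=40158; balance=629338-40158=589180
28. interest=⌊589180·29/10000⌋=1708; principal=41983-1708=40275; balance=589180-40275=548905
29. interest=⌊548905·29/10000⌋=1591; principal=41983-1591=40392; balance=548905-40392=508513
30. interest=⌊508513·29/10000⌋=1474; principal=41983-1474=40509; balance=508513-40509=468004
31. interest=⌊468004·29/10000⌋=1357; principal=41983-1357=40626; balance=468004-40626=427378
32. interest=⌊427378·29/10000⌋=1239; principal=41983-1239=40744; balance=427378-40744=386634
33. interest=⌊386634·29/10000⌋=1121; principal=41983-1121=40862; balance=386634-40862=345772
34. interest=⌊345772·29/10000⌋=1002; principal=41983-1002=40981; balance=345772-40981=304791
35. interest=⌊304791·29/10000⌋=883; principal=41983-883=41100; balance=304791-41100=263691
36. interest=⌊263691·29/10000⌋=764; principal=41983-764=41219; balance=263691-41219=222472
37. interest=⌊222472·29/10000⌋=645; principal=41983-645=41338; balance=222472-41338=181134
38. interest=⌊181134·29/10000⌋=525; principal=41983-525=41458; balance=181134-41458=139676
39. interest=⌊139676·29/10000⌋=405; principal=41983-405=41578; balance=139676-41578=98098
40. interest=⌊98098·29/10000⌋=284; principal=41983-284=41699; balance=98098-41699=56399
41. interest=⌊56399·29/10000⌋=163; principal=41983-163=41820; balance=56399-41820=14579
42. interest=⌊14579·29/10000⌋=42; principal=min(41983-42,14579)=14579; balance=14579-14579=0

1 4737 37246 1596418
2 4629 37354 1559064
3 4521 37462 1521602
4 4412 37571 1484031
5 4303 37680 1446351
6 4194 37789 1408562
7 4084 37899 1370663
8 3974 38009 1332654
9 3864 38119 1294535
10 3754 38229 1256306
11 3643 38340 1217966
12 3532 38451 1179515
13 3420 38563 1140952
14 3308 38675 1102277
15 3196 38787 1063490
16 3084 38899 1024591
17 2971 39012 985579
18 2858 39125 946454
19 2744 39239 907215
20 2630 39353 867862
21 2516 39467 828395
22 2402 39581 788814
23 2287 39696 749118
24 2172 39811 709307
25 2056 39927 669380
26 1941 40042 629338
27 1825 40158 589180
28 1708 40275 548905
29 1591 40392 508513
30 1474 40509 468004
31 1357 40626 427378
32 1239 40744 386634
33 1121 40862 345772
34 1002 40981 304791
35 883 41100 263691
36 764 41219 222472
37 645 41338 181134
38 525 41458 139676
39 405 41578 98098
40 284 41699 56399
41 163 41820 14579
42 42 14579 0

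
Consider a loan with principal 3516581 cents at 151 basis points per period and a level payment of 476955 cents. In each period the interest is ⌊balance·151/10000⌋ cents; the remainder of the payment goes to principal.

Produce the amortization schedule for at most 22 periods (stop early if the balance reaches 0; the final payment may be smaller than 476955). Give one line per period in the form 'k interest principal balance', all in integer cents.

1 53100 423855 3092726
2 46700 430255 2662471
3 40203 436752 2225719
4 33608 443347 1782372
5 26913 450042 1332330
6 20118 456837 875493
7 13219 463736 411757
8 6217 411757 0

1. interest=⌊3516581·151/10000⌋=53100; principal=476955-53100=423855; balance=3516581-423855=3092726
2. interest=⌊3092726·151/10000⌋=46700; principal=476955-46700=430255; balance=3092726-430255=2662471
3. interest=⌊2662471·151/10000⌋=40203; principal=476955-40203=436752; balance=2662471-436752=2225719
4. interest=⌊2225719·151/10000⌋=33608; principal=476955-33608=443347; balance=2225719-443347=1782372
5. interest=⌊1782372·151/10000⌋=26913; principal=476955-26913=450042; balance=1782372-450042=1332330
6. interest=⌊1332330·151/10000⌋=20118; principal=476955-20118=456837; balance=1332330-456837=875493
7. interest=⌊875493·151/10000⌋=13219; principal=476955-13219=463736; balance=875493-463736=411757
8. interest=⌊411757·151/10000⌋=6217; principal=min(476955-6217,411757)=411757; balance=411757-411757=0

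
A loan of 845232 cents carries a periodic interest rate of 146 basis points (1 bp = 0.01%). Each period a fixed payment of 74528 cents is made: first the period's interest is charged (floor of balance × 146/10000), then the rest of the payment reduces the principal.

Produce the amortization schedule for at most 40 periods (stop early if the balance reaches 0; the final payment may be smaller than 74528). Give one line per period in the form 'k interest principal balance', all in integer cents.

1 12340 62188 783044
2 11432 63096 719948
3 10511 64017 655931
4 9576 64952 590979
5 8628 65900 525079
6 7666 66862 458217
7 6689 67839 390378
8 5699 68829 321549
9 4694 69834 251715
10 3675 70853 180862
11 2640 71888 108974
12 1591 72937 36037
13 526 36037 0

1. interest=⌊845232·146/10000⌋=12340; principal=74528-12340=62188; balance=845232-62188=783044
2. interest=⌊783044·146/10000⌋=11432; principal=74528-11432=63096; balance=783044-63096=719948
3. interest=⌊719948·146/10000⌋=10511; principal=74528-10511=64017; balance=719948-64017=655931
4. interest=⌊655931·146/10000⌋=9576; principal=74528-9576=64952; balance=655931-64952=590979
5. interest=⌊590979·146/10000⌋=8628; principal=74528-8628=65900; balance=590979-65900=525079
6. interest=⌊525079·146/10000⌋=7666; principal=74528-7666=66862; balance=525079-66862=458217
7. interest=⌊458217·146/10000⌋=6689; principal=74528-6689=67839; balance=458217-67839=390378
8. interest=⌊390378·146/10000⌋=5699; principal=74528-5699=68829; balance=390378-68829=321549
9. interest=⌊321549·146/10000⌋=4694; principal=74528-4694=69834; balance=321549-69834=251715
10. interest=⌊251715·146/10000⌋=3675; principal=74528-3675=70853; balance=251715-70853=180862
11. interest=⌊180862·146/10000⌋=2640; principal=74528-2640=71888; balance=180862-71888=108974
12. interest=⌊108974·146/10000⌋=1591; principal=74528-1591=72937; balance=108974-72937=36037
13. interest=⌊36037·146/10000⌋=526; principal=min(74528-526,36037)=36037; balance=36037-36037=0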